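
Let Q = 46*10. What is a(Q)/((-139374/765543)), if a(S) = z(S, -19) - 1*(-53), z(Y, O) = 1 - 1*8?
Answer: -5869163/23229 ≈ -252.67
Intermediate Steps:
Q = 460
z(Y, O) = -7 (z(Y, O) = 1 - 8 = -7)
a(S) = 46 (a(S) = -7 - 1*(-53) = -7 + 53 = 46)
a(Q)/((-139374/765543)) = 46/((-139374/765543)) = 46/((-139374*1/765543)) = 46/(-46458/255181) = 46*(-255181/46458) = -5869163/23229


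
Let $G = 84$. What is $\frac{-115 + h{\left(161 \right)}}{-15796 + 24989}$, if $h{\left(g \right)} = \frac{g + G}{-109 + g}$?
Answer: $- \frac{5735}{478036} \approx -0.011997$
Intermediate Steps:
$h{\left(g \right)} = \frac{84 + g}{-109 + g}$ ($h{\left(g \right)} = \frac{g + 84}{-109 + g} = \frac{84 + g}{-109 + g}$)
$\frac{-115 + h{\left(161 \right)}}{-15796 + 24989} = \frac{-115 + \frac{84 + 161}{-109 + 161}}{-15796 + 24989} = \frac{-115 + \frac{1}{52} \cdot 245}{9193} = \left(-115 + \frac{1}{52} \cdot 245\right) \frac{1}{9193} = \left(-115 + \frac{245}{52}\right) \frac{1}{9193} = \left(- \frac{5735}{52}\right) \frac{1}{9193} = - \frac{5735}{478036}$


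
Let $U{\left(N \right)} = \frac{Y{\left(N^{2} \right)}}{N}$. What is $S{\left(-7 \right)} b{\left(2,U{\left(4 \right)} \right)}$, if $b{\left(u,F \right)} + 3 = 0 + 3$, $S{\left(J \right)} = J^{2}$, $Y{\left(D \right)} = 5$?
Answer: $0$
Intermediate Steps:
$U{\left(N \right)} = \frac{5}{N}$
$b{\left(u,F \right)} = 0$ ($b{\left(u,F \right)} = -3 + \left(0 + 3\right) = -3 + 3 = 0$)
$S{\left(-7 \right)} b{\left(2,U{\left(4 \right)} \right)} = \left(-7\right)^{2} \cdot 0 = 49 \cdot 0 = 0$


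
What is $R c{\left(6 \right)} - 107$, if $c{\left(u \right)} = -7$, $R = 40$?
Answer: $-387$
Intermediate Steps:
$R c{\left(6 \right)} - 107 = 40 \left(-7\right) - 107 = -280 - 107 = -387$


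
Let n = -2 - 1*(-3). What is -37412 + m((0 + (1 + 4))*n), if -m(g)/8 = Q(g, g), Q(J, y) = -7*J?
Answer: -37132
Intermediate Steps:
n = 1 (n = -2 + 3 = 1)
m(g) = 56*g (m(g) = -(-56)*g = 56*g)
-37412 + m((0 + (1 + 4))*n) = -37412 + 56*((0 + (1 + 4))*1) = -37412 + 56*((0 + 5)*1) = -37412 + 56*(5*1) = -37412 + 56*5 = -37412 + 280 = -37132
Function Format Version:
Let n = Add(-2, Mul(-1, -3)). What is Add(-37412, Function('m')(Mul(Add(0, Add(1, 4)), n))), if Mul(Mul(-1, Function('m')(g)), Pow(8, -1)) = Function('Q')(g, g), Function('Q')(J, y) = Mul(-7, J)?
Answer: -37132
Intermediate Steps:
n = 1 (n = Add(-2, 3) = 1)
Function('m')(g) = Mul(56, g) (Function('m')(g) = Mul(-8, Mul(-7, g)) = Mul(56, g))
Add(-37412, Function('m')(Mul(Add(0, Add(1, 4)), n))) = Add(-37412, Mul(56, Mul(Add(0, Add(1, 4)), 1))) = Add(-37412, Mul(56, Mul(Add(0, 5), 1))) = Add(-37412, Mul(56, Mul(5, 1))) = Add(-37412, Mul(56, 5)) = Add(-37412, 280) = -37132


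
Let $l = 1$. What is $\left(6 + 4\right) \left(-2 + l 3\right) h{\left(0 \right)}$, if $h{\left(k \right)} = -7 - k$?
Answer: $-70$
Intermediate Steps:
$\left(6 + 4\right) \left(-2 + l 3\right) h{\left(0 \right)} = \left(6 + 4\right) \left(-2 + 1 \cdot 3\right) \left(-7 - 0\right) = 10 \left(-2 + 3\right) \left(-7 + 0\right) = 10 \cdot 1 \left(-7\right) = 10 \left(-7\right) = -70$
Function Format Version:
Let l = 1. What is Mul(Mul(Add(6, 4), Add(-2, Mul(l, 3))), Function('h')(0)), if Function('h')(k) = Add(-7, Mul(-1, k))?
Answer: -70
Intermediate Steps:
Mul(Mul(Add(6, 4), Add(-2, Mul(l, 3))), Function('h')(0)) = Mul(Mul(Add(6, 4), Add(-2, Mul(1, 3))), Add(-7, Mul(-1, 0))) = Mul(Mul(10, Add(-2, 3)), Add(-7, 0)) = Mul(Mul(10, 1), -7) = Mul(10, -7) = -70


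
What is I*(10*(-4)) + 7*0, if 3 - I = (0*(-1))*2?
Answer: -120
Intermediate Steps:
I = 3 (I = 3 - 0*(-1)*2 = 3 - 0*2 = 3 - 1*0 = 3 + 0 = 3)
I*(10*(-4)) + 7*0 = 3*(10*(-4)) + 7*0 = 3*(-40) + 0 = -120 + 0 = -120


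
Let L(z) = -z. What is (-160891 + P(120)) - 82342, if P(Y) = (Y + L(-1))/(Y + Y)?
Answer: -58375799/240 ≈ -2.4323e+5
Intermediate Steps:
P(Y) = (1 + Y)/(2*Y) (P(Y) = (Y - 1*(-1))/(Y + Y) = (Y + 1)/((2*Y)) = (1 + Y)*(1/(2*Y)) = (1 + Y)/(2*Y))
(-160891 + P(120)) - 82342 = (-160891 + (½)*(1 + 120)/120) - 82342 = (-160891 + (½)*(1/120)*121) - 82342 = (-160891 + 121/240) - 82342 = -38613719/240 - 82342 = -58375799/240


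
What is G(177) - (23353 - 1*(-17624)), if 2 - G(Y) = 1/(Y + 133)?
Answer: -12702251/310 ≈ -40975.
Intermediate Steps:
G(Y) = 2 - 1/(133 + Y) (G(Y) = 2 - 1/(Y + 133) = 2 - 1/(133 + Y))
G(177) - (23353 - 1*(-17624)) = (265 + 2*177)/(133 + 177) - (23353 - 1*(-17624)) = (265 + 354)/310 - (23353 + 17624) = (1/310)*619 - 1*40977 = 619/310 - 40977 = -12702251/310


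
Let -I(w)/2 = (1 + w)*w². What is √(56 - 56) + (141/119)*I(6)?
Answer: -10152/17 ≈ -597.18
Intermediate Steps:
I(w) = -2*w²*(1 + w) (I(w) = -2*(1 + w)*w² = -2*w²*(1 + w))
√(56 - 56) + (141/119)*I(6) = √(56 - 56) + (141/119)*(2*6²*(-1 - 1*6)) = √0 + (141*(1/119))*(2*36*(-1 - 6)) = 0 + 141*(2*36*(-7))/119 = 0 + (141/119)*(-504) = 0 - 10152/17 = -10152/17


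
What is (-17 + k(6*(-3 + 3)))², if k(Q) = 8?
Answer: 81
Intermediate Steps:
(-17 + k(6*(-3 + 3)))² = (-17 + 8)² = (-9)² = 81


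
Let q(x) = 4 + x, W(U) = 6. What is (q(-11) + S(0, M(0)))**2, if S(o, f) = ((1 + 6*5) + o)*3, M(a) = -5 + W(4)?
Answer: 7396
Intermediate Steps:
M(a) = 1 (M(a) = -5 + 6 = 1)
S(o, f) = 93 + 3*o (S(o, f) = ((1 + 30) + o)*3 = (31 + o)*3 = 93 + 3*o)
(q(-11) + S(0, M(0)))**2 = ((4 - 11) + (93 + 3*0))**2 = (-7 + (93 + 0))**2 = (-7 + 93)**2 = 86**2 = 7396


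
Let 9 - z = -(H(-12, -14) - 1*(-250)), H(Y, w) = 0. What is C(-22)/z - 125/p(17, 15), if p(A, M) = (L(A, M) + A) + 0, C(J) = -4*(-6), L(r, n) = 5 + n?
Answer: -23/7 ≈ -3.2857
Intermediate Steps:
C(J) = 24
z = 259 (z = 9 - (-1)*(0 - 1*(-250)) = 9 - (-1)*(0 + 250) = 9 - (-1)*250 = 9 - 1*(-250) = 9 + 250 = 259)
p(A, M) = 5 + A + M (p(A, M) = ((5 + M) + A) + 0 = (5 + A + M) + 0 = 5 + A + M)
C(-22)/z - 125/p(17, 15) = 24/259 - 125/(5 + 17 + 15) = 24*(1/259) - 125/37 = 24/259 - 125*1/37 = 24/259 - 125/37 = -23/7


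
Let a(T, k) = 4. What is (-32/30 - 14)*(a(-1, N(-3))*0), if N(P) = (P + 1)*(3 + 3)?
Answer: 0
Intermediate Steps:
N(P) = 6 + 6*P (N(P) = (1 + P)*6 = 6 + 6*P)
(-32/30 - 14)*(a(-1, N(-3))*0) = (-32/30 - 14)*(4*0) = (-32*1/30 - 14)*0 = (-16/15 - 14)*0 = -226/15*0 = 0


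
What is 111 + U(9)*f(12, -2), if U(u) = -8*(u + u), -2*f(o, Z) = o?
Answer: 975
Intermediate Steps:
f(o, Z) = -o/2
U(u) = -16*u
111 + U(9)*f(12, -2) = 111 + (-16*9)*(-½*12) = 111 - 144*(-6) = 111 + 864 = 975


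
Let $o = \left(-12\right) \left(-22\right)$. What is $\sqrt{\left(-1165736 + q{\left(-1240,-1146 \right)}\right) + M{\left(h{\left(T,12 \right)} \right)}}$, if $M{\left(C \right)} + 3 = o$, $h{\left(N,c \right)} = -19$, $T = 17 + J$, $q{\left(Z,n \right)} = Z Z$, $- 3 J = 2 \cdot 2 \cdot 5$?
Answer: $5 \sqrt{14885} \approx 610.02$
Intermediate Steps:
$J = - \frac{20}{3}$ ($J = - \frac{2 \cdot 2 \cdot 5}{3} = - \frac{4 \cdot 5}{3} = \left(- \frac{1}{3}\right) 20 = - \frac{20}{3} \approx -6.6667$)
$q{\left(Z,n \right)} = Z^{2}$
$T = \frac{31}{3}$ ($T = 17 - \frac{20}{3} = \frac{31}{3} \approx 10.333$)
$o = 264$
$M{\left(C \right)} = 261$ ($M{\left(C \right)} = -3 + 264 = 261$)
$\sqrt{\left(-1165736 + q{\left(-1240,-1146 \right)}\right) + M{\left(h{\left(T,12 \right)} \right)}} = \sqrt{\left(-1165736 + \left(-1240\right)^{2}\right) + 261} = \sqrt{\left(-1165736 + 1537600\right) + 261} = \sqrt{371864 + 261} = \sqrt{372125} = 5 \sqrt{14885}$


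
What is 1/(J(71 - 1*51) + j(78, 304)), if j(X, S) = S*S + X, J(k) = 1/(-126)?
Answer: 126/11654243 ≈ 1.0812e-5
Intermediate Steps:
J(k) = -1/126
j(X, S) = X + S**2 (j(X, S) = S**2 + X = X + S**2)
1/(J(71 - 1*51) + j(78, 304)) = 1/(-1/126 + (78 + 304**2)) = 1/(-1/126 + (78 + 92416)) = 1/(-1/126 + 92494) = 1/(11654243/126) = 126/11654243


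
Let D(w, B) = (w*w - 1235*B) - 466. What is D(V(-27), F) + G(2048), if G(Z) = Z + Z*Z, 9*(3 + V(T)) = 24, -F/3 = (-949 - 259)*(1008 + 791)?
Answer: -72427324265/9 ≈ -8.0475e+9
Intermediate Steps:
F = 6519576 (F = -3*(-949 - 259)*(1008 + 791) = -(-3624)*1799 = -3*(-2173192) = 6519576)
V(T) = -⅓ (V(T) = -3 + (⅑)*24 = -3 + 8/3 = -⅓)
G(Z) = Z + Z²
D(w, B) = -466 + w² - 1235*B (D(w, B) = (w² - 1235*B) - 466 = -466 + w² - 1235*B)
D(V(-27), F) + G(2048) = (-466 + (-⅓)² - 1235*6519576) + 2048*(1 + 2048) = (-466 + ⅑ - 8051676360) + 2048*2049 = -72465091433/9 + 4196352 = -72427324265/9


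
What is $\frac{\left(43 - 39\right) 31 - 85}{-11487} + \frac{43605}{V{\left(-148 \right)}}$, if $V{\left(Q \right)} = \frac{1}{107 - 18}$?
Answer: $\frac{14859755492}{3829} \approx 3.8808 \cdot 10^{6}$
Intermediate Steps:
$V{\left(Q \right)} = \frac{1}{89}$
$\frac{\left(43 - 39\right) 31 - 85}{-11487} + \frac{43605}{V{\left(-148 \right)}} = \frac{\left(43 - 39\right) 31 - 85}{-11487} + 43605 \frac{1}{\frac{1}{89}} = \left(4 \cdot 31 - 85\right) \left(- \frac{1}{11487}\right) + 43605 \cdot 89 = \left(124 - 85\right) \left(- \frac{1}{11487}\right) + 3880845 = 39 \left(- \frac{1}{11487}\right) + 3880845 = - \frac{13}{3829} + 3880845 = \frac{14859755492}{3829}$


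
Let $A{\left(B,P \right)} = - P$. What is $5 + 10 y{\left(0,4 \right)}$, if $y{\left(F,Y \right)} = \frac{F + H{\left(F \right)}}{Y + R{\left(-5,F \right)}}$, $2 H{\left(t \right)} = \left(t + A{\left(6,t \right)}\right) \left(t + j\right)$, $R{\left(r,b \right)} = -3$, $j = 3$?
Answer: $5$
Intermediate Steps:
$H{\left(t \right)} = 0$ ($H{\left(t \right)} = \frac{\left(t - t\right) \left(t + 3\right)}{2} = \frac{0 \left(3 + t\right)}{2} = \frac{1}{2} \cdot 0 = 0$)
$y{\left(F,Y \right)} = \frac{F}{-3 + Y}$ ($y{\left(F,Y \right)} = \frac{F + 0}{Y - 3} = \frac{F}{-3 + Y}$)
$5 + 10 y{\left(0,4 \right)} = 5 + 10 \frac{0}{-3 + 4} = 5 + 10 \cdot \frac{0}{1} = 5 + 10 \cdot 0 \cdot 1 = 5 + 10 \cdot 0 = 5 + 0 = 5$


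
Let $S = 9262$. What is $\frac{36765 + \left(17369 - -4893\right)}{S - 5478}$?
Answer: $\frac{59027}{3784} \approx 15.599$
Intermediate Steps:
$\frac{36765 + \left(17369 - -4893\right)}{S - 5478} = \frac{36765 + \left(17369 - -4893\right)}{9262 - 5478} = \frac{36765 + \left(17369 + 4893\right)}{3784} = \left(36765 + 22262\right) \frac{1}{3784} = 59027 \cdot \frac{1}{3784} = \frac{59027}{3784}$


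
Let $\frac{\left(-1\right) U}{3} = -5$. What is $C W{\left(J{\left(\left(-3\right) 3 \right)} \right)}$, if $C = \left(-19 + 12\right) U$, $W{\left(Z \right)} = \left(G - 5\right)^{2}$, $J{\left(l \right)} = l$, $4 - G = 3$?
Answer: $-1680$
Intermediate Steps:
$U = 15$ ($U = \left(-3\right) \left(-5\right) = 15$)
$G = 1$ ($G = 4 - 3 = 1$)
$W{\left(Z \right)} = 16$ ($W{\left(Z \right)} = \left(1 - 5\right)^{2} = \left(-4\right)^{2} = 16$)
$C = -105$ ($C = \left(-19 + 12\right) 15 = \left(-7\right) 15 = -105$)
$C W{\left(J{\left(\left(-3\right) 3 \right)} \right)} = \left(-105\right) 16 = -1680$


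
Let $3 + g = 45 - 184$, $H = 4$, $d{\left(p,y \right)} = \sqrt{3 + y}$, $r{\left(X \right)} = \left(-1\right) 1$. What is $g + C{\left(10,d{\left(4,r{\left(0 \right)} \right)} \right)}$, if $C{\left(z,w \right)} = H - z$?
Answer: $-148$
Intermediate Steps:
$r{\left(X \right)} = -1$
$C{\left(z,w \right)} = 4 - z$
$g = -142$ ($g = -3 + \left(45 - 184\right) = -3 - 139 = -142$)
$g + C{\left(10,d{\left(4,r{\left(0 \right)} \right)} \right)} = -142 + \left(4 - 10\right) = -142 - 6 = -148$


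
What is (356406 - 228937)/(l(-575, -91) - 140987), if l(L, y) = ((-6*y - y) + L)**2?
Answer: -127469/137143 ≈ -0.92946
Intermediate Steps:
l(L, y) = (L - 7*y)**2 (l(L, y) = (-7*y + L)**2 = (L - 7*y)**2)
(356406 - 228937)/(l(-575, -91) - 140987) = (356406 - 228937)/((-575 - 7*(-91))**2 - 140987) = 127469/((-575 + 637)**2 - 140987) = 127469/(62**2 - 140987) = 127469/(3844 - 140987) = 127469/(-137143) = 127469*(-1/137143) = -127469/137143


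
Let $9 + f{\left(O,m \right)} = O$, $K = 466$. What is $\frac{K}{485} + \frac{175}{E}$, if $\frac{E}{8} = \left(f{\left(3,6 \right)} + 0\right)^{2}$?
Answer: $\frac{219083}{139680} \approx 1.5685$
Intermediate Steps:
$f{\left(O,m \right)} = -9 + O$
$E = 288$ ($E = 8 \left(\left(-9 + 3\right) + 0\right)^{2} = 8 \left(-6 + 0\right)^{2} = 8 \left(-6\right)^{2} = 8 \cdot 36 = 288$)
$\frac{K}{485} + \frac{175}{E} = \frac{466}{485} + \frac{175}{288} = \frac{219083}{139680}$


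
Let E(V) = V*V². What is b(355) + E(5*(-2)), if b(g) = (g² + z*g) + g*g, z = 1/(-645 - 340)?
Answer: 49456779/197 ≈ 2.5105e+5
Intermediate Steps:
z = -1/985 (z = 1/(-985) = -1/985 ≈ -0.0010152)
E(V) = V³
b(g) = 2*g² - g/985 (b(g) = (g² - g/985) + g*g = (g² - g/985) + g² = 2*g² - g/985)
b(355) + E(5*(-2)) = (1/985)*355*(-1 + 1970*355) + (5*(-2))³ = (1/985)*355*(-1 + 699350) + (-10)³ = (1/985)*355*699349 - 1000 = 49653779/197 - 1000 = 49456779/197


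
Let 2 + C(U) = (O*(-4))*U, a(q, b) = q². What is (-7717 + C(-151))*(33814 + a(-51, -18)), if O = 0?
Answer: -281087385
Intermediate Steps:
C(U) = -2 (C(U) = -2 + (0*(-4))*U = -2 + 0*U = -2 + 0 = -2)
(-7717 + C(-151))*(33814 + a(-51, -18)) = (-7717 - 2)*(33814 + (-51)²) = -7719*(33814 + 2601) = -7719*36415 = -281087385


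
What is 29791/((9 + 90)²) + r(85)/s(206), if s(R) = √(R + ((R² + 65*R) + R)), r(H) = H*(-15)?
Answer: 29791/9801 - 425*√56238/18746 ≈ -2.3369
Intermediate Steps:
r(H) = -15*H
s(R) = √(R² + 67*R) (s(R) = √(R + (R² + 66*R)) = √(R² + 67*R))
29791/((9 + 90)²) + r(85)/s(206) = 29791/((9 + 90)²) + (-15*85)/(√(206*(67 + 206))) = 29791/(99²) - 1275*√56238/56238 = 29791/9801 - 1275*√56238/56238 = 29791*(1/9801) - 425*√56238/18746 = 29791/9801 - 425*√56238/18746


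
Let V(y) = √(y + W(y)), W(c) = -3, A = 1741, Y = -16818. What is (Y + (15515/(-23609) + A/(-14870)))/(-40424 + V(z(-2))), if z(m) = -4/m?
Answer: 119341692156514908/286838297257659955 + 5904496940259*I/573676594515319910 ≈ 0.41606 + 1.0292e-5*I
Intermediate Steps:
V(y) = √(-3 + y) (V(y) = √(y - 3) = √(-3 + y))
(Y + (15515/(-23609) + A/(-14870)))/(-40424 + V(z(-2))) = (-16818 + (15515/(-23609) + 1741/(-14870)))/(-40424 + √(-3 - 4/(-2))) = (-16818 + (15515*(-1/23609) + 1741*(-1/14870)))/(-40424 + √(-3 - 4*(-½))) = (-16818 + (-15515/23609 - 1741/14870))/(-40424 + √(-3 + 2)) = (-16818 - 271811319/351065830)/(-40424 + √(-1)) = -5904496940259*(-40424 - I)/1634099777/351065830 = -5904496940259*(-40424 - I)/573676594515319910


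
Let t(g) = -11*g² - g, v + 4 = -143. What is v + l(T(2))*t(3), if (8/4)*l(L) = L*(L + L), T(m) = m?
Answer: -555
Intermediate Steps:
l(L) = L² (l(L) = (L*(L + L))/2 = (L*(2*L))/2 = (2*L²)/2 = L²)
v = -147 (v = -4 - 143 = -147)
t(g) = -g - 11*g²
v + l(T(2))*t(3) = -147 + 2²*(-1*3*(1 + 11*3)) = -147 + 4*(-1*3*(1 + 33)) = -147 + 4*(-1*3*34) = -147 + 4*(-102) = -147 - 408 = -555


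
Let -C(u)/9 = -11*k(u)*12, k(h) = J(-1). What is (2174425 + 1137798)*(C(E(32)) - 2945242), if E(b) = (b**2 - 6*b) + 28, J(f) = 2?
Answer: -9747428451118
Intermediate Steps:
k(h) = 2
E(b) = 28 + b**2 - 6*b
C(u) = 2376 (C(u) = -9*(-11*2)*12 = -(-198)*12 = -9*(-264) = 2376)
(2174425 + 1137798)*(C(E(32)) - 2945242) = (2174425 + 1137798)*(2376 - 2945242) = 3312223*(-2942866) = -9747428451118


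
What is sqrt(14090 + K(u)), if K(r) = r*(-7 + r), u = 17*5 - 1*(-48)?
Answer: 8*sqrt(482) ≈ 175.64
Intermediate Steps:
u = 133 (u = 85 + 48 = 133)
sqrt(14090 + K(u)) = sqrt(14090 + 133*(-7 + 133)) = sqrt(14090 + 133*126) = sqrt(14090 + 16758) = sqrt(30848) = 8*sqrt(482)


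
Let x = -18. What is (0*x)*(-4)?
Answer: 0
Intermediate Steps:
(0*x)*(-4) = (0*(-18))*(-4) = 0*(-4) = 0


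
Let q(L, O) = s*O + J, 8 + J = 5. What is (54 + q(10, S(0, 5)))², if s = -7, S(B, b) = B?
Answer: 2601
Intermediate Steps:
J = -3 (J = -8 + 5 = -3)
q(L, O) = -3 - 7*O (q(L, O) = -7*O - 3 = -3 - 7*O)
(54 + q(10, S(0, 5)))² = (54 + (-3 - 7*0))² = (54 + (-3 + 0))² = (54 - 3)² = 51² = 2601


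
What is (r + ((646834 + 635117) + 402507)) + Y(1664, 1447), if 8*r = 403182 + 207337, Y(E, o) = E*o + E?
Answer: 33361959/8 ≈ 4.1702e+6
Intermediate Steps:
Y(E, o) = E + E*o
r = 610519/8 (r = (403182 + 207337)/8 = (1/8)*610519 = 610519/8 ≈ 76315.)
(r + ((646834 + 635117) + 402507)) + Y(1664, 1447) = (610519/8 + ((646834 + 635117) + 402507)) + 1664*(1 + 1447) = (610519/8 + (1281951 + 402507)) + 1664*1448 = (610519/8 + 1684458) + 2409472 = 14086183/8 + 2409472 = 33361959/8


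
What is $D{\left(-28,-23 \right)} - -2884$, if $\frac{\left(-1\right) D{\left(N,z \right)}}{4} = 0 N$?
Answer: $2884$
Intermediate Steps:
$D{\left(N,z \right)} = 0$ ($D{\left(N,z \right)} = - 4 \cdot 0 N = \left(-4\right) 0 = 0$)
$D{\left(-28,-23 \right)} - -2884 = 0 - -2884 = 0 + 2884 = 2884$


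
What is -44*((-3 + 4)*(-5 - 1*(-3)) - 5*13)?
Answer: 2948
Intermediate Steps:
-44*((-3 + 4)*(-5 - 1*(-3)) - 5*13) = -44*(1*(-5 + 3) - 65) = -44*(1*(-2) - 65) = -44*(-2 - 65) = -44*(-67) = 2948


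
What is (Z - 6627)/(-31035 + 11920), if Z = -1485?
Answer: 8112/19115 ≈ 0.42438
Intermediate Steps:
(Z - 6627)/(-31035 + 11920) = (-1485 - 6627)/(-31035 + 11920) = -8112/(-19115) = -8112*(-1/19115) = 8112/19115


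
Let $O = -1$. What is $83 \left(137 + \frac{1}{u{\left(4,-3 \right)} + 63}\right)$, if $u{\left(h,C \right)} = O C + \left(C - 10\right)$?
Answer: $\frac{602746}{53} \approx 11373.0$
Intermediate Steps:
$u{\left(h,C \right)} = -10$ ($u{\left(h,C \right)} = - C + \left(C - 10\right) = - C + \left(-10 + C\right) = -10$)
$83 \left(137 + \frac{1}{u{\left(4,-3 \right)} + 63}\right) = 83 \left(137 + \frac{1}{-10 + 63}\right) = 83 \left(137 + \frac{1}{53}\right) = 83 \cdot \frac{7262}{53} = \frac{602746}{53}$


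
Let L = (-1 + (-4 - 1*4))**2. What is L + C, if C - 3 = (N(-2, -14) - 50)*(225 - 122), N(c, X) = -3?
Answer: -5375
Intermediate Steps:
L = 81 (L = (-1 + (-4 - 4))**2 = (-1 - 8)**2 = (-9)**2 = 81)
C = -5456 (C = 3 + (-3 - 50)*(225 - 122) = 3 - 53*103 = 3 - 5459 = -5456)
L + C = 81 - 5456 = -5375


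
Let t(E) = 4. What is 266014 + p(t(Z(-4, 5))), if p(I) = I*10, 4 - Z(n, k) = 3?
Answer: 266054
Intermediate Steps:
Z(n, k) = 1 (Z(n, k) = 4 - 1*3 = 4 - 3 = 1)
p(I) = 10*I
266014 + p(t(Z(-4, 5))) = 266014 + 10*4 = 266014 + 40 = 266054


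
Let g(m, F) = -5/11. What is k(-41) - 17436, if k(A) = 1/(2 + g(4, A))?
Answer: -296401/17 ≈ -17435.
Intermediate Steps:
g(m, F) = -5/11 (g(m, F) = -5*1/11 = -5/11)
k(A) = 11/17 (k(A) = 1/(2 - 5/11) = 1/(17/11) = 11/17)
k(-41) - 17436 = 11/17 - 17436 = -296401/17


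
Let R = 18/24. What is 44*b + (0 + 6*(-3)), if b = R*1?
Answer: 15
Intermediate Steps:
R = ¾ (R = 18*(1/24) = ¾ ≈ 0.75000)
b = ¾ (b = (¾)*1 = ¾ ≈ 0.75000)
44*b + (0 + 6*(-3)) = 44*(¾) + (0 + 6*(-3)) = 33 + (0 - 18) = 33 - 18 = 15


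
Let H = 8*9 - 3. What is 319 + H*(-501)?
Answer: -34250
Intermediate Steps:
H = 69 (H = 72 - 3 = 69)
319 + H*(-501) = 319 + 69*(-501) = 319 - 34569 = -34250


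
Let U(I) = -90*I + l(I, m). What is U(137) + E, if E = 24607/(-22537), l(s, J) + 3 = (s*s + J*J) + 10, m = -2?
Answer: 145339043/22537 ≈ 6448.9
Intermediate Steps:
l(s, J) = 7 + J² + s² (l(s, J) = -3 + ((s*s + J*J) + 10) = -3 + ((s² + J²) + 10) = -3 + ((J² + s²) + 10) = -3 + (10 + J² + s²) = 7 + J² + s²)
E = -24607/22537 (E = 24607*(-1/22537) = -24607/22537 ≈ -1.0918)
U(I) = 11 + I² - 90*I (U(I) = -90*I + (7 + (-2)² + I²) = -90*I + (7 + 4 + I²) = -90*I + (11 + I²) = 11 + I² - 90*I)
U(137) + E = (11 + 137² - 90*137) - 24607/22537 = (11 + 18769 - 12330) - 24607/22537 = 6450 - 24607/22537 = 145339043/22537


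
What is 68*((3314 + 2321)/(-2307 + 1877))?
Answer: -38318/43 ≈ -891.12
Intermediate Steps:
68*((3314 + 2321)/(-2307 + 1877)) = 68*(5635/(-430)) = 68*(5635*(-1/430)) = 68*(-1127/86) = -38318/43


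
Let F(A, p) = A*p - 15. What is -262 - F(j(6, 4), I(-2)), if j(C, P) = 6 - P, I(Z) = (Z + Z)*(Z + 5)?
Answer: -223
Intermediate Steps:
I(Z) = 2*Z*(5 + Z) (I(Z) = (2*Z)*(5 + Z) = 2*Z*(5 + Z))
F(A, p) = -15 + A*p
-262 - F(j(6, 4), I(-2)) = -262 - (-15 + (6 - 1*4)*(2*(-2)*(5 - 2))) = -262 - (-15 + (6 - 4)*(2*(-2)*3)) = -262 - (-15 + 2*(-12)) = -262 - (-15 - 24) = -262 - 1*(-39) = -262 + 39 = -223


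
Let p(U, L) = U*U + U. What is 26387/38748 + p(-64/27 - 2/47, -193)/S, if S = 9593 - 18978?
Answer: 132860092586009/195202581814260 ≈ 0.68063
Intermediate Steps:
p(U, L) = U + U² (p(U, L) = U² + U = U + U²)
S = -9385
26387/38748 + p(-64/27 - 2/47, -193)/S = 26387/38748 + ((-64/27 - 2/47)*(1 + (-64/27 - 2/47)))/(-9385) = 26387*(1/38748) + ((-64*1/27 - 2*1/47)*(1 + (-64*1/27 - 2*1/47)))*(-1/9385) = 26387/38748 + ((-64/27 - 2/47)*(1 + (-64/27 - 2/47)))*(-1/9385) = 26387/38748 - 3062*(1 - 3062/1269)/1269*(-1/9385) = 26387/38748 - 3062/1269*(-1793/1269)*(-1/9385) = 26387/38748 + (5490166/1610361)*(-1/9385) = 26387/38748 - 5490166/15113237985 = 132860092586009/195202581814260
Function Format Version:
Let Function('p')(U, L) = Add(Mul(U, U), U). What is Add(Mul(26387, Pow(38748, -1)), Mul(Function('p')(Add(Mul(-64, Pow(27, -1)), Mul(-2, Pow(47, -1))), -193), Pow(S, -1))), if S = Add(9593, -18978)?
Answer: Rational(132860092586009, 195202581814260) ≈ 0.68063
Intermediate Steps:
Function('p')(U, L) = Add(U, Pow(U, 2)) (Function('p')(U, L) = Add(Pow(U, 2), U) = Add(U, Pow(U, 2)))
S = -9385
Add(Mul(26387, Pow(38748, -1)), Mul(Function('p')(Add(Mul(-64, Pow(27, -1)), Mul(-2, Pow(47, -1))), -193), Pow(S, -1))) = Add(Mul(26387, Pow(38748, -1)), Mul(Mul(Add(Mul(-64, Pow(27, -1)), Mul(-2, Pow(47, -1))), Add(1, Add(Mul(-64, Pow(27, -1)), Mul(-2, Pow(47, -1))))), Pow(-9385, -1))) = Add(Mul(26387, Rational(1, 38748)), Mul(Mul(Add(Mul(-64, Rational(1, 27)), Mul(-2, Rational(1, 47))), Add(1, Add(Mul(-64, Rational(1, 27)), Mul(-2, Rational(1, 47))))), Rational(-1, 9385))) = Add(Rational(26387, 38748), Mul(Mul(Add(Rational(-64, 27), Rational(-2, 47)), Add(1, Add(Rational(-64, 27), Rational(-2, 47)))), Rational(-1, 9385))) = Add(Rational(26387, 38748), Mul(Mul(Rational(-3062, 1269), Add(1, Rational(-3062, 1269))), Rational(-1, 9385))) = Add(Rational(26387, 38748), Mul(Mul(Rational(-3062, 1269), Rational(-1793, 1269)), Rational(-1, 9385))) = Add(Rational(26387, 38748), Mul(Rational(5490166, 1610361), Rational(-1, 9385))) = Add(Rational(26387, 38748), Rational(-5490166, 15113237985)) = Rational(132860092586009, 195202581814260)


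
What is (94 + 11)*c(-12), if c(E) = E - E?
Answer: 0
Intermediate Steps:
c(E) = 0
(94 + 11)*c(-12) = (94 + 11)*0 = 105*0 = 0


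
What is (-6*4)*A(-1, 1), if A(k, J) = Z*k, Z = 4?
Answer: 96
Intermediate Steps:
A(k, J) = 4*k
(-6*4)*A(-1, 1) = (-6*4)*(4*(-1)) = -24*(-4) = 96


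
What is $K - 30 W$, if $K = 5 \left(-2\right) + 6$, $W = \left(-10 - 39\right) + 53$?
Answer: $-124$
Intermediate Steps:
$W = 4$ ($W = -49 + 53 = 4$)
$K = -4$ ($K = -10 + 6 = -4$)
$K - 30 W = -4 - 120 = -124$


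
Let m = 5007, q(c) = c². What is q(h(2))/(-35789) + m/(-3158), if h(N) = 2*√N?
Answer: -179220787/113021662 ≈ -1.5857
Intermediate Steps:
q(h(2))/(-35789) + m/(-3158) = (2*√2)²/(-35789) + 5007/(-3158) = 8*(-1/35789) + 5007*(-1/3158) = -8/35789 - 5007/3158 = -179220787/113021662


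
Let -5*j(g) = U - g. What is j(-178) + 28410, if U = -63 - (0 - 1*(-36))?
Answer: 141971/5 ≈ 28394.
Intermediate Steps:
U = -99 (U = -63 - (0 + 36) = -63 - 1*36 = -63 - 36 = -99)
j(g) = 99/5 + g/5 (j(g) = -(-99 - g)/5 = 99/5 + g/5)
j(-178) + 28410 = (99/5 + (⅕)*(-178)) + 28410 = (99/5 - 178/5) + 28410 = -79/5 + 28410 = 141971/5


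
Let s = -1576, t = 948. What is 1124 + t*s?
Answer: -1492924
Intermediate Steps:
1124 + t*s = 1124 + 948*(-1576) = 1124 - 1494048 = -1492924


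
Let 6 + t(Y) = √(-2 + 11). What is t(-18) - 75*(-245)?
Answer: 18372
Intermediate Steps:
t(Y) = -3 (t(Y) = -6 + √(-2 + 11) = -6 + √9 = -6 + 3 = -3)
t(-18) - 75*(-245) = -3 - 75*(-245) = -3 + 18375 = 18372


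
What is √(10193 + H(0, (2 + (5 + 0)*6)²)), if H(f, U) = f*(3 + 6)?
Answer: √10193 ≈ 100.96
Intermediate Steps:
H(f, U) = 9*f (H(f, U) = f*9 = 9*f)
√(10193 + H(0, (2 + (5 + 0)*6)²)) = √(10193 + 9*0) = √(10193 + 0) = √10193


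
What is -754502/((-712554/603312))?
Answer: 75866685104/118759 ≈ 6.3883e+5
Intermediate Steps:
-754502/((-712554/603312)) = -754502/((-712554*1/603312)) = -754502/(-118759/100552) = -754502*(-100552/118759) = 75866685104/118759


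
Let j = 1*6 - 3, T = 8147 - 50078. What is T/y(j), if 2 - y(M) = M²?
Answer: 41931/7 ≈ 5990.1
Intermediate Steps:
T = -41931
j = 3 (j = 6 - 3 = 3)
y(M) = 2 - M²
T/y(j) = -41931/(2 - 1*3²) = -41931/(2 - 1*9) = -41931/(2 - 9) = -41931/(-7) = -41931*(-⅐) = 41931/7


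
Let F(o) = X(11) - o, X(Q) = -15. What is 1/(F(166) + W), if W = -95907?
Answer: -1/96088 ≈ -1.0407e-5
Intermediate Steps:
F(o) = -15 - o
1/(F(166) + W) = 1/((-15 - 1*166) - 95907) = 1/((-15 - 166) - 95907) = 1/(-181 - 95907) = 1/(-96088) = -1/96088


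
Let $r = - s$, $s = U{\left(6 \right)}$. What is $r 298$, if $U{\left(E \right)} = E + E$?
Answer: $-3576$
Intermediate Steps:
$U{\left(E \right)} = 2 E$
$s = 12$ ($s = 2 \cdot 6 = 12$)
$r = -12$ ($r = \left(-1\right) 12 = -12$)
$r 298 = \left(-12\right) 298 = -3576$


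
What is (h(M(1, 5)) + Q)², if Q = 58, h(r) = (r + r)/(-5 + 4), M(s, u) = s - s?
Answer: 3364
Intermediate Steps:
M(s, u) = 0
h(r) = -2*r (h(r) = (2*r)/(-1) = (2*r)*(-1) = -2*r)
(h(M(1, 5)) + Q)² = (-2*0 + 58)² = (0 + 58)² = 58² = 3364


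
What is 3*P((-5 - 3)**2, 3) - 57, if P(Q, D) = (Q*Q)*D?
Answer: 36807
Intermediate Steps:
P(Q, D) = D*Q**2 (P(Q, D) = Q**2*D = D*Q**2)
3*P((-5 - 3)**2, 3) - 57 = 3*(3*((-5 - 3)**2)**2) - 57 = 3*(3*((-8)**2)**2) - 57 = 3*(3*64**2) - 57 = 3*(3*4096) - 57 = 3*12288 - 57 = 36864 - 57 = 36807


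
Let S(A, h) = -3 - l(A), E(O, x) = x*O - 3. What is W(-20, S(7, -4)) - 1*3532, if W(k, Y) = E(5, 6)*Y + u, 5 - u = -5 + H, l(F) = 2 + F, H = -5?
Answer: -3841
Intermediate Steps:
E(O, x) = -3 + O*x (E(O, x) = O*x - 3 = -3 + O*x)
u = 15 (u = 5 - (-5 - 5) = 5 - 1*(-10) = 5 + 10 = 15)
S(A, h) = -5 - A (S(A, h) = -3 - (2 + A) = -3 + (-2 - A) = -5 - A)
W(k, Y) = 15 + 27*Y (W(k, Y) = (-3 + 5*6)*Y + 15 = (-3 + 30)*Y + 15 = 27*Y + 15 = 15 + 27*Y)
W(-20, S(7, -4)) - 1*3532 = (15 + 27*(-5 - 1*7)) - 1*3532 = (15 + 27*(-5 - 7)) - 3532 = (15 + 27*(-12)) - 3532 = (15 - 324) - 3532 = -309 - 3532 = -3841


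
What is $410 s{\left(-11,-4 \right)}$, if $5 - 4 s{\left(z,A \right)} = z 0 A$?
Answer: $\frac{1025}{2} \approx 512.5$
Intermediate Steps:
$s{\left(z,A \right)} = \frac{5}{4}$ ($s{\left(z,A \right)} = \frac{5}{4} - \frac{z 0 A}{4} = \frac{5}{4} - \frac{0 A}{4} = \frac{5}{4} - 0 = \frac{5}{4} + 0 = \frac{5}{4}$)
$410 s{\left(-11,-4 \right)} = 410 \cdot \frac{5}{4} = \frac{1025}{2}$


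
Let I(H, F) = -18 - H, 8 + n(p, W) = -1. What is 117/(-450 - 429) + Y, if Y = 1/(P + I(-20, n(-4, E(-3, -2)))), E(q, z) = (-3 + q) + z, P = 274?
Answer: -10471/80868 ≈ -0.12948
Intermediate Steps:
E(q, z) = -3 + q + z
n(p, W) = -9 (n(p, W) = -8 - 1 = -9)
Y = 1/276 (Y = 1/(274 + (-18 - 1*(-20))) = 1/(274 + (-18 + 20)) = 1/(274 + 2) = 1/276 ≈ 0.0036232)
117/(-450 - 429) + Y = 117/(-450 - 429) + 1/276 = 117/(-879) + 1/276 = -1/879*117 + 1/276 = -39/293 + 1/276 = -10471/80868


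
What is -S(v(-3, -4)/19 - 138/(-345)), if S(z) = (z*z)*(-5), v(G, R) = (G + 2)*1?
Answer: 1089/1805 ≈ 0.60332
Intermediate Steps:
v(G, R) = 2 + G (v(G, R) = (2 + G)*1 = 2 + G)
S(z) = -5*z**2 (S(z) = z**2*(-5) = -5*z**2)
-S(v(-3, -4)/19 - 138/(-345)) = -(-5)*((2 - 3)/19 - 138/(-345))**2 = -(-5)*(-1*1/19 - 138*(-1/345))**2 = -(-5)*(-1/19 + 2/5)**2 = -(-5)*(33/95)**2 = -(-5)*1089/9025 = -1*(-1089/1805) = 1089/1805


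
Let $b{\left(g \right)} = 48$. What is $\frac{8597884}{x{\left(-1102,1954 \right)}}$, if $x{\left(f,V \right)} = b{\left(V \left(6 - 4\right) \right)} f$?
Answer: $- \frac{2149471}{13224} \approx -162.54$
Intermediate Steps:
$x{\left(f,V \right)} = 48 f$
$\frac{8597884}{x{\left(-1102,1954 \right)}} = \frac{8597884}{48 \left(-1102\right)} = \frac{8597884}{-52896} = 8597884 \left(- \frac{1}{52896}\right) = - \frac{2149471}{13224}$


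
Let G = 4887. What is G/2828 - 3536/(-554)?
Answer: 6353603/783356 ≈ 8.1107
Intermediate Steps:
G/2828 - 3536/(-554) = 4887/2828 - 3536/(-554) = 4887*(1/2828) - 3536*(-1/554) = 4887/2828 + 1768/277 = 6353603/783356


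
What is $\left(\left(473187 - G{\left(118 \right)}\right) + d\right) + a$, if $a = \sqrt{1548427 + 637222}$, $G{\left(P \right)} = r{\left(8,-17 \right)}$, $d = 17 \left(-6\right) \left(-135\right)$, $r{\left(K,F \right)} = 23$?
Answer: $486934 + \sqrt{2185649} \approx 4.8841 \cdot 10^{5}$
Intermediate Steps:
$d = 13770$ ($d = \left(-102\right) \left(-135\right) = 13770$)
$G{\left(P \right)} = 23$
$a = \sqrt{2185649} \approx 1478.4$
$\left(\left(473187 - G{\left(118 \right)}\right) + d\right) + a = \left(\left(473187 - 23\right) + 13770\right) + \sqrt{2185649} = \left(473164 + 13770\right) + \sqrt{2185649} = 486934 + \sqrt{2185649}$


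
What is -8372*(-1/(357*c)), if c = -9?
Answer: -1196/459 ≈ -2.6057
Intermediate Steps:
-8372*(-1/(357*c)) = -8372/(-17*21*(-9)) = -8372/((-357*(-9))) = -8372/3213 = -8372*1/3213 = -1196/459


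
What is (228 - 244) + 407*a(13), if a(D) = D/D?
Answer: 391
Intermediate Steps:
a(D) = 1
(228 - 244) + 407*a(13) = (228 - 244) + 407*1 = -16 + 407 = 391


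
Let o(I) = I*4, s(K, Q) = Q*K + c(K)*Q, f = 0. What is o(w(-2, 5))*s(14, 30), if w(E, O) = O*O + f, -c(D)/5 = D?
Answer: -168000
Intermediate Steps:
c(D) = -5*D
w(E, O) = O² (w(E, O) = O*O + 0 = O² + 0 = O²)
s(K, Q) = -4*K*Q (s(K, Q) = Q*K + (-5*K)*Q = K*Q - 5*K*Q = -4*K*Q)
o(I) = 4*I
o(w(-2, 5))*s(14, 30) = (4*5²)*(-4*14*30) = (4*25)*(-1680) = 100*(-1680) = -168000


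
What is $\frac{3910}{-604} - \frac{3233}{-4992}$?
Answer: $- \frac{4391497}{753792} \approx -5.8259$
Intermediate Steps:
$\frac{3910}{-604} - \frac{3233}{-4992} = 3910 \left(- \frac{1}{604}\right) - - \frac{3233}{4992} = - \frac{1955}{302} + \frac{3233}{4992} = - \frac{4391497}{753792}$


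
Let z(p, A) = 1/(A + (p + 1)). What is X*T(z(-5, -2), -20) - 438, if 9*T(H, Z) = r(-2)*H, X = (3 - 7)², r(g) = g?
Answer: -11810/27 ≈ -437.41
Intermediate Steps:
X = 16 (X = (-4)² = 16)
z(p, A) = 1/(1 + A + p) (z(p, A) = 1/(A + (1 + p)) = 1/(1 + A + p))
T(H, Z) = -2*H/9 (T(H, Z) = (-2*H)/9 = -2*H/9)
X*T(z(-5, -2), -20) - 438 = 16*(-2/(9*(1 - 2 - 5))) - 438 = 16*(-2/9/(-6)) - 438 = 16*(-2/9*(-⅙)) - 438 = 16*(1/27) - 438 = 16/27 - 438 = -11810/27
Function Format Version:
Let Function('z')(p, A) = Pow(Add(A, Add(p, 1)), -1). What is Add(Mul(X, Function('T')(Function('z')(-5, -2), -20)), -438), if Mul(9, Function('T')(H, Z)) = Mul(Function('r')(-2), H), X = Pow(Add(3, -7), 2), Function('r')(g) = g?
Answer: Rational(-11810, 27) ≈ -437.41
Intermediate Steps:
X = 16 (X = Pow(-4, 2) = 16)
Function('z')(p, A) = Pow(Add(1, A, p), -1) (Function('z')(p, A) = Pow(Add(A, Add(1, p)), -1) = Pow(Add(1, A, p), -1))
Function('T')(H, Z) = Mul(Rational(-2, 9), H) (Function('T')(H, Z) = Mul(Rational(1, 9), Mul(-2, H)) = Mul(Rational(-2, 9), H))
Add(Mul(X, Function('T')(Function('z')(-5, -2), -20)), -438) = Add(Mul(16, Mul(Rational(-2, 9), Pow(Add(1, -2, -5), -1))), -438) = Add(Mul(16, Mul(Rational(-2, 9), Pow(-6, -1))), -438) = Add(Mul(16, Mul(Rational(-2, 9), Rational(-1, 6))), -438) = Add(Mul(16, Rational(1, 27)), -438) = Add(Rational(16, 27), -438) = Rational(-11810, 27)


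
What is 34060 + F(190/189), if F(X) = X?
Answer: 6437530/189 ≈ 34061.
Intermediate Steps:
34060 + F(190/189) = 34060 + 190/189 = 6437530/189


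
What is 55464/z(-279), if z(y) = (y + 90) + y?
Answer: -4622/39 ≈ -118.51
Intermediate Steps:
z(y) = 90 + 2*y (z(y) = (90 + y) + y = 90 + 2*y)
55464/z(-279) = 55464/(90 + 2*(-279)) = 55464/(90 - 558) = 55464/(-468) = 55464*(-1/468) = -4622/39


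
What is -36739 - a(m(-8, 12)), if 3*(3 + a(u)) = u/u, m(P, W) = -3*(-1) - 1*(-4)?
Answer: -110209/3 ≈ -36736.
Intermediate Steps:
m(P, W) = 7 (m(P, W) = 3 + 4 = 7)
a(u) = -8/3 (a(u) = -3 + (u/u)/3 = -3 + (⅓)*1 = -3 + ⅓ = -8/3)
-36739 - a(m(-8, 12)) = -36739 - 1*(-8/3) = -36739 + 8/3 = -110209/3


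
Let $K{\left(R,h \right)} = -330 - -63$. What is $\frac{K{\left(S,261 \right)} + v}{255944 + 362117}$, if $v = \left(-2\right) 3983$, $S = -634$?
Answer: $- \frac{8233}{618061} \approx -0.013321$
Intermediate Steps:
$v = -7966$
$K{\left(R,h \right)} = -267$ ($K{\left(R,h \right)} = -330 + 63 = -267$)
$\frac{K{\left(S,261 \right)} + v}{255944 + 362117} = \frac{-267 - 7966}{255944 + 362117} = - \frac{8233}{618061}$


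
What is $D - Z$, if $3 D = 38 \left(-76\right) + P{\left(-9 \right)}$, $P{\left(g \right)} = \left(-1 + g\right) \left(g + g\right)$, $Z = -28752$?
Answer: $\frac{83548}{3} \approx 27849.0$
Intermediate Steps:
$P{\left(g \right)} = 2 g \left(-1 + g\right)$ ($P{\left(g \right)} = \left(-1 + g\right) 2 g = 2 g \left(-1 + g\right)$)
$D = - \frac{2708}{3}$ ($D = \frac{38 \left(-76\right) + 2 \left(-9\right) \left(-1 - 9\right)}{3} = \frac{-2888 + 2 \left(-9\right) \left(-10\right)}{3} = \frac{-2888 + 180}{3} = \frac{1}{3} \left(-2708\right) = - \frac{2708}{3} \approx -902.67$)
$D - Z = - \frac{2708}{3} - -28752 = - \frac{2708}{3} + 28752 = \frac{83548}{3}$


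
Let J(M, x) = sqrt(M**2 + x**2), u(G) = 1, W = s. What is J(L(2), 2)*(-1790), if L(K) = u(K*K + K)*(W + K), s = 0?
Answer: -3580*sqrt(2) ≈ -5062.9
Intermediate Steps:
W = 0
L(K) = K (L(K) = 1*(0 + K) = 1*K = K)
J(L(2), 2)*(-1790) = sqrt(2**2 + 2**2)*(-1790) = sqrt(4 + 4)*(-1790) = sqrt(8)*(-1790) = (2*sqrt(2))*(-1790) = -3580*sqrt(2)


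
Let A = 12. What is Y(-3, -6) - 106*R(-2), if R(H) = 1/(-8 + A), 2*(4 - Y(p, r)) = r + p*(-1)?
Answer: -21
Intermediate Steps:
Y(p, r) = 4 + p/2 - r/2 (Y(p, r) = 4 - (r + p*(-1))/2 = 4 - (r - p)/2 = 4 + (p/2 - r/2) = 4 + p/2 - r/2)
R(H) = ¼ (R(H) = 1/(-8 + 12) = 1/4 = ¼)
Y(-3, -6) - 106*R(-2) = (4 + (½)*(-3) - ½*(-6)) - 106*¼ = (4 - 3/2 + 3) - 53/2 = 11/2 - 53/2 = -21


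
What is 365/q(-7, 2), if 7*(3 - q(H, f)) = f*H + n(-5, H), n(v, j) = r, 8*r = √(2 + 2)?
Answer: 10220/139 ≈ 73.525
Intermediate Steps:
r = ¼ (r = √(2 + 2)/8 = √4/8 = (⅛)*2 = ¼ ≈ 0.25000)
n(v, j) = ¼
q(H, f) = 83/28 - H*f/7 (q(H, f) = 3 - (f*H + ¼)/7 = 3 - (H*f + ¼)/7 = 3 - (¼ + H*f)/7 = 3 + (-1/28 - H*f/7) = 83/28 - H*f/7)
365/q(-7, 2) = 365/(83/28 - ⅐*(-7)*2) = 365/(83/28 + 2) = 365/(139/28) = 365*(28/139) = 10220/139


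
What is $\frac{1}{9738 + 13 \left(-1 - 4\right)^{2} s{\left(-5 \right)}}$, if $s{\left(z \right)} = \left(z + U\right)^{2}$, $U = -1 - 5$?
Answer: $\frac{1}{49063} \approx 2.0382 \cdot 10^{-5}$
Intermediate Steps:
$U = -6$ ($U = -1 - 5 = -6$)
$s{\left(z \right)} = \left(-6 + z\right)^{2}$ ($s{\left(z \right)} = \left(z - 6\right)^{2} = \left(-6 + z\right)^{2}$)
$\frac{1}{9738 + 13 \left(-1 - 4\right)^{2} s{\left(-5 \right)}} = \frac{1}{9738 + 13 \left(-1 - 4\right)^{2} \left(-6 - 5\right)^{2}} = \frac{1}{9738 + 13 \left(-5\right)^{2} \left(-11\right)^{2}} = \frac{1}{9738 + 13 \cdot 25 \cdot 121} = \frac{1}{9738 + 325 \cdot 121} = \frac{1}{9738 + 39325} = \frac{1}{49063}$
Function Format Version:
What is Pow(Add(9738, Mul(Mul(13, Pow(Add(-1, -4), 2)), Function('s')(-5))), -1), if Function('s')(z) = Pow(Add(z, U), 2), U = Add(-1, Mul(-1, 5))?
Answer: Rational(1, 49063) ≈ 2.0382e-5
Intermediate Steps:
U = -6 (U = Add(-1, -5) = -6)
Function('s')(z) = Pow(Add(-6, z), 2) (Function('s')(z) = Pow(Add(z, -6), 2) = Pow(Add(-6, z), 2))
Pow(Add(9738, Mul(Mul(13, Pow(Add(-1, -4), 2)), Function('s')(-5))), -1) = Pow(Add(9738, Mul(Mul(13, Pow(Add(-1, -4), 2)), Pow(Add(-6, -5), 2))), -1) = Pow(Add(9738, Mul(Mul(13, Pow(-5, 2)), Pow(-11, 2))), -1) = Pow(Add(9738, Mul(Mul(13, 25), 121)), -1) = Pow(Add(9738, Mul(325, 121)), -1) = Pow(Add(9738, 39325), -1) = Pow(49063, -1) = Rational(1, 49063)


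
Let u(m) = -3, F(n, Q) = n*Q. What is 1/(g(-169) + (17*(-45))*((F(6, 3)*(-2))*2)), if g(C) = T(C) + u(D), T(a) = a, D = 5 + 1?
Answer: 1/54908 ≈ 1.8212e-5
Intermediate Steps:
F(n, Q) = Q*n
D = 6
g(C) = -3 + C (g(C) = C - 3 = -3 + C)
1/(g(-169) + (17*(-45))*((F(6, 3)*(-2))*2)) = 1/((-3 - 169) + (17*(-45))*(((3*6)*(-2))*2)) = 1/(-172 - 765*18*(-2)*2) = 1/(-172 - (-27540)*2) = 1/(-172 - 765*(-72)) = 1/(-172 + 55080) = 1/54908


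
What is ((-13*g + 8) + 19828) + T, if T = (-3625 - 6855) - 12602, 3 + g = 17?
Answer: -3428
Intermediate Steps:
g = 14 (g = -3 + 17 = 14)
T = -23082 (T = -10480 - 12602 = -23082)
((-13*g + 8) + 19828) + T = ((-182 + 8) + 19828) - 23082 = (-174 + 19828) - 23082 = 19654 - 23082 = -3428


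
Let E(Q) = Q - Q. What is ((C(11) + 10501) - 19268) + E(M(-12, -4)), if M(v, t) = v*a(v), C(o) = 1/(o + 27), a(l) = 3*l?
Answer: -333145/38 ≈ -8767.0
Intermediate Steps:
C(o) = 1/(27 + o)
M(v, t) = 3*v² (M(v, t) = v*(3*v) = 3*v²)
E(Q) = 0
((C(11) + 10501) - 19268) + E(M(-12, -4)) = ((1/(27 + 11) + 10501) - 19268) + 0 = ((1/38 + 10501) - 19268) + 0 = (399039/38 - 19268) + 0 = -333145/38 + 0 = -333145/38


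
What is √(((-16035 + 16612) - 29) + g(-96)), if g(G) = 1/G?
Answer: √315642/24 ≈ 23.409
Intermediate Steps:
√(((-16035 + 16612) - 29) + g(-96)) = √(((-16035 + 16612) - 29) + 1/(-96)) = √((577 - 29) - 1/96) = √(548 - 1/96) = √(52607/96) = √315642/24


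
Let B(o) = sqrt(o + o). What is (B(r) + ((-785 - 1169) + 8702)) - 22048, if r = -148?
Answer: -15300 + 2*I*sqrt(74) ≈ -15300.0 + 17.205*I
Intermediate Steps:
B(o) = sqrt(2)*sqrt(o) (B(o) = sqrt(2*o) = sqrt(2)*sqrt(o))
(B(r) + ((-785 - 1169) + 8702)) - 22048 = (sqrt(2)*sqrt(-148) + ((-785 - 1169) + 8702)) - 22048 = (sqrt(2)*(2*I*sqrt(37)) + (-1954 + 8702)) - 22048 = (2*I*sqrt(74) + 6748) - 22048 = (6748 + 2*I*sqrt(74)) - 22048 = -15300 + 2*I*sqrt(74)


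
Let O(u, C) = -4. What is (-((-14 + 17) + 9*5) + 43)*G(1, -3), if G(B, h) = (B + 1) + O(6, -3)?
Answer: 10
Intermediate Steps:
G(B, h) = -3 + B (G(B, h) = (B + 1) - 4 = (1 + B) - 4 = -3 + B)
(-((-14 + 17) + 9*5) + 43)*G(1, -3) = (-((-14 + 17) + 9*5) + 43)*(-3 + 1) = (-(3 + 45) + 43)*(-2) = (-1*48 + 43)*(-2) = (-48 + 43)*(-2) = -5*(-2) = 10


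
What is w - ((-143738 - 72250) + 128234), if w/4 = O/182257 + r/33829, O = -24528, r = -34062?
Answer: 541025458756378/6165572053 ≈ 87749.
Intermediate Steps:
w = -28151182584/6165572053 (w = 4*(-24528/182257 - 34062/33829) = 4*(-7037795646/6165572053) = -28151182584/6165572053 ≈ -4.5659)
w - ((-143738 - 72250) + 128234) = -28151182584/6165572053 - ((-143738 - 72250) + 128234) = -28151182584/6165572053 - (-215988 + 128234) = -28151182584/6165572053 - 1*(-87754) = -28151182584/6165572053 + 87754 = 541025458756378/6165572053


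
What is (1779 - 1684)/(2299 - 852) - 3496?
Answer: -5058617/1447 ≈ -3495.9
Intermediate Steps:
(1779 - 1684)/(2299 - 852) - 3496 = 95/1447 - 3496 = -5058617/1447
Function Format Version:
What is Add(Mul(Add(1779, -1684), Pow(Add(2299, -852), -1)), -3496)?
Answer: Rational(-5058617, 1447) ≈ -3495.9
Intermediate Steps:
Add(Mul(Add(1779, -1684), Pow(Add(2299, -852), -1)), -3496) = Add(Mul(95, Pow(1447, -1)), -3496) = Add(Mul(95, Rational(1, 1447)), -3496) = Add(Rational(95, 1447), -3496) = Rational(-5058617, 1447)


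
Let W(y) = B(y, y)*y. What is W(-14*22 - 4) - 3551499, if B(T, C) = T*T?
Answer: -33922827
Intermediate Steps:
B(T, C) = T**2
W(y) = y**3 (W(y) = y**2*y = y**3)
W(-14*22 - 4) - 3551499 = (-14*22 - 4)**3 - 3551499 = (-308 - 4)**3 - 3551499 = (-312)**3 - 3551499 = -30371328 - 3551499 = -33922827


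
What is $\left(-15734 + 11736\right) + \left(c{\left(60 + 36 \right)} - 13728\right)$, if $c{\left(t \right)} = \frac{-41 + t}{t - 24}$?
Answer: $- \frac{1276217}{72} \approx -17725.0$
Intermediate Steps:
$c{\left(t \right)} = \frac{-41 + t}{-24 + t}$
$\left(-15734 + 11736\right) + \left(c{\left(60 + 36 \right)} - 13728\right) = \left(-15734 + 11736\right) - \left(13728 - \frac{-41 + \left(60 + 36\right)}{-24 + \left(60 + 36\right)}\right) = -3998 - \left(13728 - \frac{-41 + 96}{-24 + 96}\right) = -3998 - \left(13728 - \frac{1}{72} \cdot 55\right) = -3998 + \left(\frac{1}{72} \cdot 55 - 13728\right) = -3998 + \left(\frac{55}{72} - 13728\right) = -3998 - \frac{988361}{72} = - \frac{1276217}{72}$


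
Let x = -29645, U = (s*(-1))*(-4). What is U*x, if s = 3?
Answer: -355740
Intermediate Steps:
U = 12 (U = (3*(-1))*(-4) = -3*(-4) = 12)
U*x = 12*(-29645) = -355740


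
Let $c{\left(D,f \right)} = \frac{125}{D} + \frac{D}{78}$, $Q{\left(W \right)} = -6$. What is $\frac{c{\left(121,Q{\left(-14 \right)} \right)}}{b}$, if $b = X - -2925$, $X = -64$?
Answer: $\frac{24391}{27002118} \approx 0.0009033$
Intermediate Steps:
$b = 2861$ ($b = -64 - -2925 = -64 + 2925 = 2861$)
$c{\left(D,f \right)} = \frac{125}{D} + \frac{D}{78}$ ($c{\left(D,f \right)} = \frac{125}{D} + D \frac{1}{78} = \frac{125}{D} + \frac{D}{78}$)
$\frac{c{\left(121,Q{\left(-14 \right)} \right)}}{b} = \frac{\frac{125}{121} + \frac{1}{78} \cdot 121}{2861} = \left(125 \cdot \frac{1}{121} + \frac{121}{78}\right) \frac{1}{2861} = \left(\frac{125}{121} + \frac{121}{78}\right) \frac{1}{2861} = \frac{24391}{9438} \cdot \frac{1}{2861} = \frac{24391}{27002118}$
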